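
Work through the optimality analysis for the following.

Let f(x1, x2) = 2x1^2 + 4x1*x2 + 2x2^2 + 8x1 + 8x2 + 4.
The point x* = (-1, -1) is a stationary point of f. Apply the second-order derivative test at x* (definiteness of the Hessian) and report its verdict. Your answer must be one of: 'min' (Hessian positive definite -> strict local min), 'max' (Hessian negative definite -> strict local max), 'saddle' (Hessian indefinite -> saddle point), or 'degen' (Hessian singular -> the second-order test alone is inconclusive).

Compute the Hessian H = grad^2 f:
  H = [[4, 4], [4, 4]]
Verify stationarity: grad f(x*) = H x* + g = (0, 0).
Eigenvalues of H: 0, 8.
H has a zero eigenvalue (singular; positive semidefinite but not definite), so H is neither positive definite, negative definite, nor indefinite. The second-order test alone is inconclusive -> degen.
(Indeed, f is constant along the null direction of H through x*, so x* is not a strict local extremum.)

degen


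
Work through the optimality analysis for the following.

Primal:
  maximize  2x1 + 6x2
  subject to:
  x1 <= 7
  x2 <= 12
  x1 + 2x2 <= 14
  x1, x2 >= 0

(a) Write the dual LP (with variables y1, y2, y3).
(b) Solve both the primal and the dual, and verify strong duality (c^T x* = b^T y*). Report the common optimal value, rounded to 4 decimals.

The standard primal-dual pair for 'max c^T x s.t. A x <= b, x >= 0' is:
  Dual:  min b^T y  s.t.  A^T y >= c,  y >= 0.

So the dual LP is:
  minimize  7y1 + 12y2 + 14y3
  subject to:
    y1 + y3 >= 2
    y2 + 2y3 >= 6
    y1, y2, y3 >= 0

Solving the primal: x* = (0, 7).
  primal value c^T x* = 42.
Solving the dual: y* = (0, 0, 3).
  dual value b^T y* = 42.
Strong duality: c^T x* = b^T y*. Confirmed.

42


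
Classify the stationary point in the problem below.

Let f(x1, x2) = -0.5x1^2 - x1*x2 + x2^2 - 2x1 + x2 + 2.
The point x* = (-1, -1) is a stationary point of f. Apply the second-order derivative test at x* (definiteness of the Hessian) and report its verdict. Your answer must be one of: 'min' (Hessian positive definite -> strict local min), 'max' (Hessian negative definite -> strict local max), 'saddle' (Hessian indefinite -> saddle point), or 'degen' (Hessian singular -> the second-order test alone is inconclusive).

Compute the Hessian H = grad^2 f:
  H = [[-1, -1], [-1, 2]]
Verify stationarity: grad f(x*) = H x* + g = (0, 0).
Eigenvalues of H: -1.3028, 2.3028.
Eigenvalues have mixed signs, so H is indefinite -> x* is a saddle point.

saddle


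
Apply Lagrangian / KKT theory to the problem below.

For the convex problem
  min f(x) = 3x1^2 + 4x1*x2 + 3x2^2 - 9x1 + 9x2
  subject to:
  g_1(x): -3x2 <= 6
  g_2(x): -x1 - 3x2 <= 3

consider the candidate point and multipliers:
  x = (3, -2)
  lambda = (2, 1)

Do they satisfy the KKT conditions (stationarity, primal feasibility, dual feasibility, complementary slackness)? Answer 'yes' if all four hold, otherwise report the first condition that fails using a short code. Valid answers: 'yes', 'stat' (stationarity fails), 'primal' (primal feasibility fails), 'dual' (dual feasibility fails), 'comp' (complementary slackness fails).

Gradient of f: grad f(x) = Q x + c = (1, 9)
Constraint values g_i(x) = a_i^T x - b_i:
  g_1((3, -2)) = 0
  g_2((3, -2)) = 0
Stationarity residual: grad f(x) + sum_i lambda_i a_i = (0, 0)
  -> stationarity OK
Primal feasibility (all g_i <= 0): OK
Dual feasibility (all lambda_i >= 0): OK
Complementary slackness (lambda_i * g_i(x) = 0 for all i): OK

Verdict: yes, KKT holds.

yes


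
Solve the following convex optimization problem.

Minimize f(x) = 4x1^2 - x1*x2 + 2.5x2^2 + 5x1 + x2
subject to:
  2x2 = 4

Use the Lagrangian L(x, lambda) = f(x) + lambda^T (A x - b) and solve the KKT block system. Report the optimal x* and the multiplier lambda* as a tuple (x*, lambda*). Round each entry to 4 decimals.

Form the Lagrangian:
  L(x, lambda) = (1/2) x^T Q x + c^T x + lambda^T (A x - b)
Stationarity (grad_x L = 0): Q x + c + A^T lambda = 0.
Primal feasibility: A x = b.

This gives the KKT block system:
  [ Q   A^T ] [ x     ]   [-c ]
  [ A    0  ] [ lambda ] = [ b ]

Solving the linear system:
  x*      = (-0.375, 2)
  lambda* = (-5.6875)
  f(x*)   = 11.4375

x* = (-0.375, 2), lambda* = (-5.6875)


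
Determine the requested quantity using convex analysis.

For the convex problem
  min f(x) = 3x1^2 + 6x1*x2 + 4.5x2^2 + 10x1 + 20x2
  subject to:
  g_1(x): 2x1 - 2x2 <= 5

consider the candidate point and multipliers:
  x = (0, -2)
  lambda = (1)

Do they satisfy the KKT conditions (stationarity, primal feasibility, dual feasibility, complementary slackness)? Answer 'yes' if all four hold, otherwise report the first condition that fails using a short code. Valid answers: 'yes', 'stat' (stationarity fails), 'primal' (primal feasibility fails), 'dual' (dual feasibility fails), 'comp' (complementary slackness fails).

Gradient of f: grad f(x) = Q x + c = (-2, 2)
Constraint values g_i(x) = a_i^T x - b_i:
  g_1((0, -2)) = -1
Stationarity residual: grad f(x) + sum_i lambda_i a_i = (0, 0)
  -> stationarity OK
Primal feasibility (all g_i <= 0): OK
Dual feasibility (all lambda_i >= 0): OK
Complementary slackness (lambda_i * g_i(x) = 0 for all i): FAILS

Verdict: the first failing condition is complementary_slackness -> comp.

comp


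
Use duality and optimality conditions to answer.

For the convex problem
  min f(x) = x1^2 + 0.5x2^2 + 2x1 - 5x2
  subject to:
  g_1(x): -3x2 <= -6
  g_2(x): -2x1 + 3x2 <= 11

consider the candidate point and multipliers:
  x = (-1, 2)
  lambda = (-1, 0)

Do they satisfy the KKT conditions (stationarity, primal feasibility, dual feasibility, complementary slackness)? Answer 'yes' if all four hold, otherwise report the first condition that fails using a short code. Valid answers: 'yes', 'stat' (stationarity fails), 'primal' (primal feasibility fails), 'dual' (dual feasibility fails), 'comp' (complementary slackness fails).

Gradient of f: grad f(x) = Q x + c = (0, -3)
Constraint values g_i(x) = a_i^T x - b_i:
  g_1((-1, 2)) = 0
  g_2((-1, 2)) = -3
Stationarity residual: grad f(x) + sum_i lambda_i a_i = (0, 0)
  -> stationarity OK
Primal feasibility (all g_i <= 0): OK
Dual feasibility (all lambda_i >= 0): FAILS
Complementary slackness (lambda_i * g_i(x) = 0 for all i): OK

Verdict: the first failing condition is dual_feasibility -> dual.

dual


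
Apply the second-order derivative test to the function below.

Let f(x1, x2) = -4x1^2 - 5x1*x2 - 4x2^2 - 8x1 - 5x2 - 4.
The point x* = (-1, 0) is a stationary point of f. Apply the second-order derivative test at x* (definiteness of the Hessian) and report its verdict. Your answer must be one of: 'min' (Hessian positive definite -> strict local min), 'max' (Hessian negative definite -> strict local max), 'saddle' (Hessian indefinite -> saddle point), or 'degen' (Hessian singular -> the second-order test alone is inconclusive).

Compute the Hessian H = grad^2 f:
  H = [[-8, -5], [-5, -8]]
Verify stationarity: grad f(x*) = H x* + g = (0, 0).
Eigenvalues of H: -13, -3.
Both eigenvalues < 0, so H is negative definite -> x* is a strict local max.

max


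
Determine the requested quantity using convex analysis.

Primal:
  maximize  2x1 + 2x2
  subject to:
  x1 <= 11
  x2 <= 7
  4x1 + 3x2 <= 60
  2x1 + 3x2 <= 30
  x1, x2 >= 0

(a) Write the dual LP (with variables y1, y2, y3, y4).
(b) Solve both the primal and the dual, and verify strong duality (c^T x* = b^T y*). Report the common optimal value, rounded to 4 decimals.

The standard primal-dual pair for 'max c^T x s.t. A x <= b, x >= 0' is:
  Dual:  min b^T y  s.t.  A^T y >= c,  y >= 0.

So the dual LP is:
  minimize  11y1 + 7y2 + 60y3 + 30y4
  subject to:
    y1 + 4y3 + 2y4 >= 2
    y2 + 3y3 + 3y4 >= 2
    y1, y2, y3, y4 >= 0

Solving the primal: x* = (11, 2.6667).
  primal value c^T x* = 27.3333.
Solving the dual: y* = (0.6667, 0, 0, 0.6667).
  dual value b^T y* = 27.3333.
Strong duality: c^T x* = b^T y*. Confirmed.

27.3333


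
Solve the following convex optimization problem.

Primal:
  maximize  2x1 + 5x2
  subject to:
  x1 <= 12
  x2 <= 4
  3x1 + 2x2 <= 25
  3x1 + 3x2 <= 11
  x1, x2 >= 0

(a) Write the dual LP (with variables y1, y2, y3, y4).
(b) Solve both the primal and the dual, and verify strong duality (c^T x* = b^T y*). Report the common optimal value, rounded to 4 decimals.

The standard primal-dual pair for 'max c^T x s.t. A x <= b, x >= 0' is:
  Dual:  min b^T y  s.t.  A^T y >= c,  y >= 0.

So the dual LP is:
  minimize  12y1 + 4y2 + 25y3 + 11y4
  subject to:
    y1 + 3y3 + 3y4 >= 2
    y2 + 2y3 + 3y4 >= 5
    y1, y2, y3, y4 >= 0

Solving the primal: x* = (0, 3.6667).
  primal value c^T x* = 18.3333.
Solving the dual: y* = (0, 0, 0, 1.6667).
  dual value b^T y* = 18.3333.
Strong duality: c^T x* = b^T y*. Confirmed.

18.3333


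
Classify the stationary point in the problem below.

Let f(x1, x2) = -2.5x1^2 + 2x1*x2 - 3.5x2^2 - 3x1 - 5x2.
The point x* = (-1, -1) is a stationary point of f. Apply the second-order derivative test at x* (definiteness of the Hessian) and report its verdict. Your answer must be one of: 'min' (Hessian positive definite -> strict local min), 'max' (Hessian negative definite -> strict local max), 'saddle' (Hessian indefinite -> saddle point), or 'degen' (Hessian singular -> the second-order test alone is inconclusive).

Compute the Hessian H = grad^2 f:
  H = [[-5, 2], [2, -7]]
Verify stationarity: grad f(x*) = H x* + g = (0, 0).
Eigenvalues of H: -8.2361, -3.7639.
Both eigenvalues < 0, so H is negative definite -> x* is a strict local max.

max


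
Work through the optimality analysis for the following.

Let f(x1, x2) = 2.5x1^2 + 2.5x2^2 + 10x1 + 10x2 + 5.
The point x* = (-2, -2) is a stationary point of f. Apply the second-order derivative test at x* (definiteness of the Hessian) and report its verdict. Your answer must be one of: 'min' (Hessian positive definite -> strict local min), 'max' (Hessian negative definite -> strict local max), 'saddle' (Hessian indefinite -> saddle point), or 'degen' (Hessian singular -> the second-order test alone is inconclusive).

Compute the Hessian H = grad^2 f:
  H = [[5, 0], [0, 5]]
Verify stationarity: grad f(x*) = H x* + g = (0, 0).
Eigenvalues of H: 5, 5.
Both eigenvalues > 0, so H is positive definite -> x* is a strict local min.

min


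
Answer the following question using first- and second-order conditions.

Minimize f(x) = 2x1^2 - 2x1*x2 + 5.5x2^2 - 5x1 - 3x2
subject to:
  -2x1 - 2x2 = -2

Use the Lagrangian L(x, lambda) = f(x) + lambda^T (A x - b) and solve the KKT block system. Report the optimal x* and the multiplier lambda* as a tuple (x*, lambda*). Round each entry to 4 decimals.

Form the Lagrangian:
  L(x, lambda) = (1/2) x^T Q x + c^T x + lambda^T (A x - b)
Stationarity (grad_x L = 0): Q x + c + A^T lambda = 0.
Primal feasibility: A x = b.

This gives the KKT block system:
  [ Q   A^T ] [ x     ]   [-c ]
  [ A    0  ] [ lambda ] = [ b ]

Solving the linear system:
  x*      = (0.7895, 0.2105)
  lambda* = (-1.1316)
  f(x*)   = -3.4211

x* = (0.7895, 0.2105), lambda* = (-1.1316)


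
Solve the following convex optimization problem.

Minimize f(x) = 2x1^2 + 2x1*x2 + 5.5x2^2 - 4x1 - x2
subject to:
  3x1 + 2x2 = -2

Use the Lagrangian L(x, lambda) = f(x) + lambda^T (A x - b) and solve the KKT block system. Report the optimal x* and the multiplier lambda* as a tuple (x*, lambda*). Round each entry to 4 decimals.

Form the Lagrangian:
  L(x, lambda) = (1/2) x^T Q x + c^T x + lambda^T (A x - b)
Stationarity (grad_x L = 0): Q x + c + A^T lambda = 0.
Primal feasibility: A x = b.

This gives the KKT block system:
  [ Q   A^T ] [ x     ]   [-c ]
  [ A    0  ] [ lambda ] = [ b ]

Solving the linear system:
  x*      = (-0.5275, -0.2088)
  lambda* = (2.1758)
  f(x*)   = 3.3352

x* = (-0.5275, -0.2088), lambda* = (2.1758)


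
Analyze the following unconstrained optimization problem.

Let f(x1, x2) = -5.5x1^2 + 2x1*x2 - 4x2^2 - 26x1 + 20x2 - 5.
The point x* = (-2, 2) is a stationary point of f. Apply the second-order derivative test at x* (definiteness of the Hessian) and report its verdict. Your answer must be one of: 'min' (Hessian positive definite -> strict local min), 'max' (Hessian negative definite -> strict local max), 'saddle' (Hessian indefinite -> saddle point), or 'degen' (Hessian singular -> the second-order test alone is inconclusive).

Compute the Hessian H = grad^2 f:
  H = [[-11, 2], [2, -8]]
Verify stationarity: grad f(x*) = H x* + g = (0, 0).
Eigenvalues of H: -12, -7.
Both eigenvalues < 0, so H is negative definite -> x* is a strict local max.

max


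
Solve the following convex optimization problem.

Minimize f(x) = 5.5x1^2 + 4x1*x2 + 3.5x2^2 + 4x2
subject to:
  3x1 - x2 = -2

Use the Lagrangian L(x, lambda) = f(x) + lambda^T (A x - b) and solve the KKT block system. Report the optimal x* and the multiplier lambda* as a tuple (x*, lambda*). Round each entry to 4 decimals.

Form the Lagrangian:
  L(x, lambda) = (1/2) x^T Q x + c^T x + lambda^T (A x - b)
Stationarity (grad_x L = 0): Q x + c + A^T lambda = 0.
Primal feasibility: A x = b.

This gives the KKT block system:
  [ Q   A^T ] [ x     ]   [-c ]
  [ A    0  ] [ lambda ] = [ b ]

Solving the linear system:
  x*      = (-0.6327, 0.102)
  lambda* = (2.1837)
  f(x*)   = 2.3878

x* = (-0.6327, 0.102), lambda* = (2.1837)


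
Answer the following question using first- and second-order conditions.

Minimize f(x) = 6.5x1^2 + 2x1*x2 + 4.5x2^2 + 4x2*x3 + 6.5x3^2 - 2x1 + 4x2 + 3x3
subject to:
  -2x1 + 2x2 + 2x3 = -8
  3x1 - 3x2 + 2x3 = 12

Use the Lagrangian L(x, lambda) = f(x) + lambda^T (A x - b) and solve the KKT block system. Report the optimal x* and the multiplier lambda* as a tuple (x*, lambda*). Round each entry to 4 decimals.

Form the Lagrangian:
  L(x, lambda) = (1/2) x^T Q x + c^T x + lambda^T (A x - b)
Stationarity (grad_x L = 0): Q x + c + A^T lambda = 0.
Primal feasibility: A x = b.

This gives the KKT block system:
  [ Q   A^T ] [ x     ]   [-c ]
  [ A    0  ] [ lambda ] = [ b ]

Solving the linear system:
  x*      = (1.6154, -2.3846, 0)
  lambda* = (4.8077, -1.5385)
  f(x*)   = 22.0769

x* = (1.6154, -2.3846, 0), lambda* = (4.8077, -1.5385)


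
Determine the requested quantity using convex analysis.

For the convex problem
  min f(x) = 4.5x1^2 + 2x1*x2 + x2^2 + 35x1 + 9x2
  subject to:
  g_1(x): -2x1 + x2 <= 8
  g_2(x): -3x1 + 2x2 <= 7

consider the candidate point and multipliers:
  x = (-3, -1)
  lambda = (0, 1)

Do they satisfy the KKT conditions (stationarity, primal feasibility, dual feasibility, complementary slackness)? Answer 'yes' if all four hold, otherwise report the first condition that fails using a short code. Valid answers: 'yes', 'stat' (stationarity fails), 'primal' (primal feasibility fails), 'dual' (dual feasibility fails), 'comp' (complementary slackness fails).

Gradient of f: grad f(x) = Q x + c = (6, 1)
Constraint values g_i(x) = a_i^T x - b_i:
  g_1((-3, -1)) = -3
  g_2((-3, -1)) = 0
Stationarity residual: grad f(x) + sum_i lambda_i a_i = (3, 3)
  -> stationarity FAILS
Primal feasibility (all g_i <= 0): OK
Dual feasibility (all lambda_i >= 0): OK
Complementary slackness (lambda_i * g_i(x) = 0 for all i): OK

Verdict: the first failing condition is stationarity -> stat.

stat


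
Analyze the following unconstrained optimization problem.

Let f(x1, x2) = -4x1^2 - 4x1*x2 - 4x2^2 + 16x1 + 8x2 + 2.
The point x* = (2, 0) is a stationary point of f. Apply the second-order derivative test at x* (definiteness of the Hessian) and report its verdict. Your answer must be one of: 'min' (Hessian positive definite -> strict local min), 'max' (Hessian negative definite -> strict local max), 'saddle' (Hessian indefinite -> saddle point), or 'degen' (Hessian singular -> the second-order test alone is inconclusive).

Compute the Hessian H = grad^2 f:
  H = [[-8, -4], [-4, -8]]
Verify stationarity: grad f(x*) = H x* + g = (0, 0).
Eigenvalues of H: -12, -4.
Both eigenvalues < 0, so H is negative definite -> x* is a strict local max.

max


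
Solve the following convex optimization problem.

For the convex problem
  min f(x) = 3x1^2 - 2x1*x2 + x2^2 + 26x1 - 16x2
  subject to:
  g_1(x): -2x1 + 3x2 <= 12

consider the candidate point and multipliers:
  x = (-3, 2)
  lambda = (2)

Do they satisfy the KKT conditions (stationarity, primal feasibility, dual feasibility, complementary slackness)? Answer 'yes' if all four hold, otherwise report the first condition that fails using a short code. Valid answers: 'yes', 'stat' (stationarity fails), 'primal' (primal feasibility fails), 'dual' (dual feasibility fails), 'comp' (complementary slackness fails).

Gradient of f: grad f(x) = Q x + c = (4, -6)
Constraint values g_i(x) = a_i^T x - b_i:
  g_1((-3, 2)) = 0
Stationarity residual: grad f(x) + sum_i lambda_i a_i = (0, 0)
  -> stationarity OK
Primal feasibility (all g_i <= 0): OK
Dual feasibility (all lambda_i >= 0): OK
Complementary slackness (lambda_i * g_i(x) = 0 for all i): OK

Verdict: yes, KKT holds.

yes


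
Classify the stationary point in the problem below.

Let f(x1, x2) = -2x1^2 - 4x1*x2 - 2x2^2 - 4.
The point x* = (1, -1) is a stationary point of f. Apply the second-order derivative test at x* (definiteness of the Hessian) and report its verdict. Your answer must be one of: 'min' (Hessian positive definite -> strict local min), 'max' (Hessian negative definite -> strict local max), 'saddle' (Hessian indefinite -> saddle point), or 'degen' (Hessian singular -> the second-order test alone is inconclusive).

Compute the Hessian H = grad^2 f:
  H = [[-4, -4], [-4, -4]]
Verify stationarity: grad f(x*) = H x* + g = (0, 0).
Eigenvalues of H: -8, 0.
H has a zero eigenvalue (singular; negative semidefinite but not definite), so H is neither positive definite, negative definite, nor indefinite. The second-order test alone is inconclusive -> degen.
(Indeed, f is constant along the null direction of H through x*, so x* is not a strict local extremum.)

degen


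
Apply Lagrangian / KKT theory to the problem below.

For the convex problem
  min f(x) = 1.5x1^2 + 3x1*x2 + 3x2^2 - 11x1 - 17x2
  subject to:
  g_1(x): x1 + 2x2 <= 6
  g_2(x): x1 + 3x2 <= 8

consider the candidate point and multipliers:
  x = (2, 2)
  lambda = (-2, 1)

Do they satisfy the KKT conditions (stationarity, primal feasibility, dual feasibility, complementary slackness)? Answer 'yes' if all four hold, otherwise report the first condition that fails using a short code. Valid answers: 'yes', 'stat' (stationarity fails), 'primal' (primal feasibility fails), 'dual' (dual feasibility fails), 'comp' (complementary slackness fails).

Gradient of f: grad f(x) = Q x + c = (1, 1)
Constraint values g_i(x) = a_i^T x - b_i:
  g_1((2, 2)) = 0
  g_2((2, 2)) = 0
Stationarity residual: grad f(x) + sum_i lambda_i a_i = (0, 0)
  -> stationarity OK
Primal feasibility (all g_i <= 0): OK
Dual feasibility (all lambda_i >= 0): FAILS
Complementary slackness (lambda_i * g_i(x) = 0 for all i): OK

Verdict: the first failing condition is dual_feasibility -> dual.

dual


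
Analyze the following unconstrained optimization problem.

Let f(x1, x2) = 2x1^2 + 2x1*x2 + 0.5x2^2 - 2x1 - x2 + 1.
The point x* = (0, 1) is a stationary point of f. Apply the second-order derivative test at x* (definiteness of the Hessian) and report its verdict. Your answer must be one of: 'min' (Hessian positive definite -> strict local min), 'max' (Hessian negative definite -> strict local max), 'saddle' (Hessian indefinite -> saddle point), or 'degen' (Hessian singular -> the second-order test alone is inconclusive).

Compute the Hessian H = grad^2 f:
  H = [[4, 2], [2, 1]]
Verify stationarity: grad f(x*) = H x* + g = (0, 0).
Eigenvalues of H: 0, 5.
H has a zero eigenvalue (singular; positive semidefinite but not definite), so H is neither positive definite, negative definite, nor indefinite. The second-order test alone is inconclusive -> degen.
(Indeed, f is constant along the null direction of H through x*, so x* is not a strict local extremum.)

degen


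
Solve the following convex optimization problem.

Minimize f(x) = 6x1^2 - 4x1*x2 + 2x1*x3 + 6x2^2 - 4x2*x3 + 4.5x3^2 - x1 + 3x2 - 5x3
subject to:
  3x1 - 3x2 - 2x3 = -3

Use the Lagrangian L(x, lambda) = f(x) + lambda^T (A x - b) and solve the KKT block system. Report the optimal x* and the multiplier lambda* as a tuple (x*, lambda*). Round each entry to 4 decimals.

Form the Lagrangian:
  L(x, lambda) = (1/2) x^T Q x + c^T x + lambda^T (A x - b)
Stationarity (grad_x L = 0): Q x + c + A^T lambda = 0.
Primal feasibility: A x = b.

This gives the KKT block system:
  [ Q   A^T ] [ x     ]   [-c ]
  [ A    0  ] [ lambda ] = [ b ]

Solving the linear system:
  x*      = (-0.2198, 0.1908, 0.8842)
  lambda* = (0.8773)
  f(x*)   = -0.4983

x* = (-0.2198, 0.1908, 0.8842), lambda* = (0.8773)


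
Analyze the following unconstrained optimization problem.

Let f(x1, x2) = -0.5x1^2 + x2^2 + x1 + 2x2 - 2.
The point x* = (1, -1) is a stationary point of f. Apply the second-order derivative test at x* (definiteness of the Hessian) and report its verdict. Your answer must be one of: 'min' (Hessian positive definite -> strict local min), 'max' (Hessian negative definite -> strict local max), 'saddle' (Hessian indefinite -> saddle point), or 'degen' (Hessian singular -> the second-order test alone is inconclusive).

Compute the Hessian H = grad^2 f:
  H = [[-1, 0], [0, 2]]
Verify stationarity: grad f(x*) = H x* + g = (0, 0).
Eigenvalues of H: -1, 2.
Eigenvalues have mixed signs, so H is indefinite -> x* is a saddle point.

saddle


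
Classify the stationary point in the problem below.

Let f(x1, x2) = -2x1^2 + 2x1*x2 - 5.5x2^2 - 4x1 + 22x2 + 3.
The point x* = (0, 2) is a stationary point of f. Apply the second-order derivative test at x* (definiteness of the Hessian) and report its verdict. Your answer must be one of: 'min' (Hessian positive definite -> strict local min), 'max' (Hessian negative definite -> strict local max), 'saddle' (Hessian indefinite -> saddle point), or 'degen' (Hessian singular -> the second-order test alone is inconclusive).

Compute the Hessian H = grad^2 f:
  H = [[-4, 2], [2, -11]]
Verify stationarity: grad f(x*) = H x* + g = (0, 0).
Eigenvalues of H: -11.5311, -3.4689.
Both eigenvalues < 0, so H is negative definite -> x* is a strict local max.

max


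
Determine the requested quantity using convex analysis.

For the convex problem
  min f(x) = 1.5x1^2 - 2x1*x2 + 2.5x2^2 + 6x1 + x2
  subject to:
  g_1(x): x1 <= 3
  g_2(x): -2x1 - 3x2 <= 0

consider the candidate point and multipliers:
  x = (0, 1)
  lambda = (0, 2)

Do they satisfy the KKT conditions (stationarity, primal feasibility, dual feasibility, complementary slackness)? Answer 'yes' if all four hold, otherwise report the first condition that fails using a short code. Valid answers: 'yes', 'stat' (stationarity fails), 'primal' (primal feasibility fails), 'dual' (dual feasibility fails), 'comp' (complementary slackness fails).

Gradient of f: grad f(x) = Q x + c = (4, 6)
Constraint values g_i(x) = a_i^T x - b_i:
  g_1((0, 1)) = -3
  g_2((0, 1)) = -3
Stationarity residual: grad f(x) + sum_i lambda_i a_i = (0, 0)
  -> stationarity OK
Primal feasibility (all g_i <= 0): OK
Dual feasibility (all lambda_i >= 0): OK
Complementary slackness (lambda_i * g_i(x) = 0 for all i): FAILS

Verdict: the first failing condition is complementary_slackness -> comp.

comp


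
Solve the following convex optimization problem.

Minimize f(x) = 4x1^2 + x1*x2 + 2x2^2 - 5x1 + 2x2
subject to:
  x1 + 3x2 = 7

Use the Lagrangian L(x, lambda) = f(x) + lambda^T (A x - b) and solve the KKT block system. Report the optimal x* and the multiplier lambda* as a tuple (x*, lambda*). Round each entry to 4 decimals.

Form the Lagrangian:
  L(x, lambda) = (1/2) x^T Q x + c^T x + lambda^T (A x - b)
Stationarity (grad_x L = 0): Q x + c + A^T lambda = 0.
Primal feasibility: A x = b.

This gives the KKT block system:
  [ Q   A^T ] [ x     ]   [-c ]
  [ A    0  ] [ lambda ] = [ b ]

Solving the linear system:
  x*      = (0.8286, 2.0571)
  lambda* = (-3.6857)
  f(x*)   = 12.8857

x* = (0.8286, 2.0571), lambda* = (-3.6857)


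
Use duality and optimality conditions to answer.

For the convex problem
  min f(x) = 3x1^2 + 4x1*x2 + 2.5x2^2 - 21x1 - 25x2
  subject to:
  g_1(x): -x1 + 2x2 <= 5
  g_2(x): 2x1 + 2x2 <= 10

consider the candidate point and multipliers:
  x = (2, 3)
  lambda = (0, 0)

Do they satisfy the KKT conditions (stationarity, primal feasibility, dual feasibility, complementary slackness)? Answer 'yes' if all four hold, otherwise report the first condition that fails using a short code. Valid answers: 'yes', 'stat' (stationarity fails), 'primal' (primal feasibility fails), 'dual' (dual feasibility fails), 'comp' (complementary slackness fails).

Gradient of f: grad f(x) = Q x + c = (3, -2)
Constraint values g_i(x) = a_i^T x - b_i:
  g_1((2, 3)) = -1
  g_2((2, 3)) = 0
Stationarity residual: grad f(x) + sum_i lambda_i a_i = (3, -2)
  -> stationarity FAILS
Primal feasibility (all g_i <= 0): OK
Dual feasibility (all lambda_i >= 0): OK
Complementary slackness (lambda_i * g_i(x) = 0 for all i): OK

Verdict: the first failing condition is stationarity -> stat.

stat


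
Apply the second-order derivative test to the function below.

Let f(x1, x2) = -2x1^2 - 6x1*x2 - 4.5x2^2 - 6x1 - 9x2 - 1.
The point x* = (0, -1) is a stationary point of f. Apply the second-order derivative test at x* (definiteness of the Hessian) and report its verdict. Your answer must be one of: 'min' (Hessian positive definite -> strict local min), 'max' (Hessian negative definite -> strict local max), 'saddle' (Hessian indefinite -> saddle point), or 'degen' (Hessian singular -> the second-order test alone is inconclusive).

Compute the Hessian H = grad^2 f:
  H = [[-4, -6], [-6, -9]]
Verify stationarity: grad f(x*) = H x* + g = (0, 0).
Eigenvalues of H: -13, 0.
H has a zero eigenvalue (singular; negative semidefinite but not definite), so H is neither positive definite, negative definite, nor indefinite. The second-order test alone is inconclusive -> degen.
(Indeed, f is constant along the null direction of H through x*, so x* is not a strict local extremum.)

degen


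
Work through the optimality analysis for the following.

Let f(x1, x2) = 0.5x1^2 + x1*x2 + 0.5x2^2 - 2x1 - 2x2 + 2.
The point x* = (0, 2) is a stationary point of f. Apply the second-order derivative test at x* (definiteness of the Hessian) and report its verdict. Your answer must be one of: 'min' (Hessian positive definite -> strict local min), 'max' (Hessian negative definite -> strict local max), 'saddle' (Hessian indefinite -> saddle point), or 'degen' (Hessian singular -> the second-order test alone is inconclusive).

Compute the Hessian H = grad^2 f:
  H = [[1, 1], [1, 1]]
Verify stationarity: grad f(x*) = H x* + g = (0, 0).
Eigenvalues of H: 0, 2.
H has a zero eigenvalue (singular; positive semidefinite but not definite), so H is neither positive definite, negative definite, nor indefinite. The second-order test alone is inconclusive -> degen.
(Indeed, f is constant along the null direction of H through x*, so x* is not a strict local extremum.)

degen


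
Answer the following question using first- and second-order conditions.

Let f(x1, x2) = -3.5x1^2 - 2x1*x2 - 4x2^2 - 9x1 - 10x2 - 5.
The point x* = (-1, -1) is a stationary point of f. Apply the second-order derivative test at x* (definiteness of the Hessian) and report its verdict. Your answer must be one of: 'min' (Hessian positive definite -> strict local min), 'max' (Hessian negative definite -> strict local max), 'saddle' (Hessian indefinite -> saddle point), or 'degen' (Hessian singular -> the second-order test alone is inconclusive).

Compute the Hessian H = grad^2 f:
  H = [[-7, -2], [-2, -8]]
Verify stationarity: grad f(x*) = H x* + g = (0, 0).
Eigenvalues of H: -9.5616, -5.4384.
Both eigenvalues < 0, so H is negative definite -> x* is a strict local max.

max


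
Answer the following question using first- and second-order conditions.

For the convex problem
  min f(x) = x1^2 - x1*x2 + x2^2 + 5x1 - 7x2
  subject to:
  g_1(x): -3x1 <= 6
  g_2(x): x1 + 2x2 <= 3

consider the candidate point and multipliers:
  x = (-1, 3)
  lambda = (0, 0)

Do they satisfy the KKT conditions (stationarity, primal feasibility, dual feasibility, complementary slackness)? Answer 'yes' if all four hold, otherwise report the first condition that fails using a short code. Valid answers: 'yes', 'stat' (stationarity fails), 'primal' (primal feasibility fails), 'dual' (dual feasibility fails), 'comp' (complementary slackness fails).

Gradient of f: grad f(x) = Q x + c = (0, 0)
Constraint values g_i(x) = a_i^T x - b_i:
  g_1((-1, 3)) = -3
  g_2((-1, 3)) = 2
Stationarity residual: grad f(x) + sum_i lambda_i a_i = (0, 0)
  -> stationarity OK
Primal feasibility (all g_i <= 0): FAILS
Dual feasibility (all lambda_i >= 0): OK
Complementary slackness (lambda_i * g_i(x) = 0 for all i): OK

Verdict: the first failing condition is primal_feasibility -> primal.

primal


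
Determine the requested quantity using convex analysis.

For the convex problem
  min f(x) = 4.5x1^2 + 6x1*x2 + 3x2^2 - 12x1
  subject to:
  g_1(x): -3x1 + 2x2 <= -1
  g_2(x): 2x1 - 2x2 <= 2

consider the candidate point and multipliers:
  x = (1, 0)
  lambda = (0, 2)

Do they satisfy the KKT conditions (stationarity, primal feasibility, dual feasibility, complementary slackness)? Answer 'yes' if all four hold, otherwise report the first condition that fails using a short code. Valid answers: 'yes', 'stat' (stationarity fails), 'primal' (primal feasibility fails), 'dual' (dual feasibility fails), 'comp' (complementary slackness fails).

Gradient of f: grad f(x) = Q x + c = (-3, 6)
Constraint values g_i(x) = a_i^T x - b_i:
  g_1((1, 0)) = -2
  g_2((1, 0)) = 0
Stationarity residual: grad f(x) + sum_i lambda_i a_i = (1, 2)
  -> stationarity FAILS
Primal feasibility (all g_i <= 0): OK
Dual feasibility (all lambda_i >= 0): OK
Complementary slackness (lambda_i * g_i(x) = 0 for all i): OK

Verdict: the first failing condition is stationarity -> stat.

stat


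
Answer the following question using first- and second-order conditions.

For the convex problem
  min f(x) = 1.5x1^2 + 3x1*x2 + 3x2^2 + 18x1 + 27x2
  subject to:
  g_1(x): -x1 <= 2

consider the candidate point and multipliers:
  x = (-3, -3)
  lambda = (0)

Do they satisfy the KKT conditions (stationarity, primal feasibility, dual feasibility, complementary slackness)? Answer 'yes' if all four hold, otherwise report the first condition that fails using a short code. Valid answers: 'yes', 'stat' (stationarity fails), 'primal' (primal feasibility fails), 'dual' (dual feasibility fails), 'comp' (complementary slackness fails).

Gradient of f: grad f(x) = Q x + c = (0, 0)
Constraint values g_i(x) = a_i^T x - b_i:
  g_1((-3, -3)) = 1
Stationarity residual: grad f(x) + sum_i lambda_i a_i = (0, 0)
  -> stationarity OK
Primal feasibility (all g_i <= 0): FAILS
Dual feasibility (all lambda_i >= 0): OK
Complementary slackness (lambda_i * g_i(x) = 0 for all i): OK

Verdict: the first failing condition is primal_feasibility -> primal.

primal


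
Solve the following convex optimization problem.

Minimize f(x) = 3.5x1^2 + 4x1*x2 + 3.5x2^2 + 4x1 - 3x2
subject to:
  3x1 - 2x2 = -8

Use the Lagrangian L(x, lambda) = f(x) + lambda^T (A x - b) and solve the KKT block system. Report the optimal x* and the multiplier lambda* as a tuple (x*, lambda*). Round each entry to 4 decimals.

Form the Lagrangian:
  L(x, lambda) = (1/2) x^T Q x + c^T x + lambda^T (A x - b)
Stationarity (grad_x L = 0): Q x + c + A^T lambda = 0.
Primal feasibility: A x = b.

This gives the KKT block system:
  [ Q   A^T ] [ x     ]   [-c ]
  [ A    0  ] [ lambda ] = [ b ]

Solving the linear system:
  x*      = (-1.6547, 1.518)
  lambda* = (0.5036)
  f(x*)   = -3.5719

x* = (-1.6547, 1.518), lambda* = (0.5036)


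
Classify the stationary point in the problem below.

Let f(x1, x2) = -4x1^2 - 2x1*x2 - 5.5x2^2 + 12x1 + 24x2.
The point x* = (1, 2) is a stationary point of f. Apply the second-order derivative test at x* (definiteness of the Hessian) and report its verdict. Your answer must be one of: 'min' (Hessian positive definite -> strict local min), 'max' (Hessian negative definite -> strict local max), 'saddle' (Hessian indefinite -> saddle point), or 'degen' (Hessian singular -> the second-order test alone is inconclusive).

Compute the Hessian H = grad^2 f:
  H = [[-8, -2], [-2, -11]]
Verify stationarity: grad f(x*) = H x* + g = (0, 0).
Eigenvalues of H: -12, -7.
Both eigenvalues < 0, so H is negative definite -> x* is a strict local max.

max


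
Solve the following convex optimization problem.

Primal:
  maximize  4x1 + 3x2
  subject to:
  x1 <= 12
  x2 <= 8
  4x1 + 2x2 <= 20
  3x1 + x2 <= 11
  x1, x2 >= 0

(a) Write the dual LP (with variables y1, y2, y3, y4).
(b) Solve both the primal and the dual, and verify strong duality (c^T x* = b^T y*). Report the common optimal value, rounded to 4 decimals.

The standard primal-dual pair for 'max c^T x s.t. A x <= b, x >= 0' is:
  Dual:  min b^T y  s.t.  A^T y >= c,  y >= 0.

So the dual LP is:
  minimize  12y1 + 8y2 + 20y3 + 11y4
  subject to:
    y1 + 4y3 + 3y4 >= 4
    y2 + 2y3 + y4 >= 3
    y1, y2, y3, y4 >= 0

Solving the primal: x* = (1, 8).
  primal value c^T x* = 28.
Solving the dual: y* = (0, 1.6667, 0, 1.3333).
  dual value b^T y* = 28.
Strong duality: c^T x* = b^T y*. Confirmed.

28


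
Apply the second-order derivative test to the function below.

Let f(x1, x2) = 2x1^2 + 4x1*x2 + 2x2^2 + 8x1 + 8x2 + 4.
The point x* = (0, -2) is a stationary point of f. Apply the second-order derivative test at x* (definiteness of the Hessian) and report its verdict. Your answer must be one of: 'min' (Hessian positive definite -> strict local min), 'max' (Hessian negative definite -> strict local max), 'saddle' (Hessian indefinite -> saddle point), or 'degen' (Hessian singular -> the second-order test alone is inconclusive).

Compute the Hessian H = grad^2 f:
  H = [[4, 4], [4, 4]]
Verify stationarity: grad f(x*) = H x* + g = (0, 0).
Eigenvalues of H: 0, 8.
H has a zero eigenvalue (singular; positive semidefinite but not definite), so H is neither positive definite, negative definite, nor indefinite. The second-order test alone is inconclusive -> degen.
(Indeed, f is constant along the null direction of H through x*, so x* is not a strict local extremum.)

degen


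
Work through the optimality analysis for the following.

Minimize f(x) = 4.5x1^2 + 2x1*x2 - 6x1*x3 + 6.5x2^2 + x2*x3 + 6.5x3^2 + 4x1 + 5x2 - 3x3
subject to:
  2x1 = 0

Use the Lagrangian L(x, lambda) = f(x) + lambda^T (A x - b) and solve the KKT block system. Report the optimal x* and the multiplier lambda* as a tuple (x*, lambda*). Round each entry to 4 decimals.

Form the Lagrangian:
  L(x, lambda) = (1/2) x^T Q x + c^T x + lambda^T (A x - b)
Stationarity (grad_x L = 0): Q x + c + A^T lambda = 0.
Primal feasibility: A x = b.

This gives the KKT block system:
  [ Q   A^T ] [ x     ]   [-c ]
  [ A    0  ] [ lambda ] = [ b ]

Solving the linear system:
  x*      = (0, -0.4048, 0.2619)
  lambda* = (-0.8095)
  f(x*)   = -1.4048

x* = (0, -0.4048, 0.2619), lambda* = (-0.8095)


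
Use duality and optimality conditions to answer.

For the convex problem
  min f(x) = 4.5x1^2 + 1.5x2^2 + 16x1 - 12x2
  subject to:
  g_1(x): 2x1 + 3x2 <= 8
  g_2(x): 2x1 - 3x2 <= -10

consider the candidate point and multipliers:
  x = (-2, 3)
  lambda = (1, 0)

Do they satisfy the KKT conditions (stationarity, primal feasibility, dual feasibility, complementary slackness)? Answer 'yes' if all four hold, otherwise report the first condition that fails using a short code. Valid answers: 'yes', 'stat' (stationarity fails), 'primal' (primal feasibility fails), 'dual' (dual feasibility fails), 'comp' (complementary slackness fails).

Gradient of f: grad f(x) = Q x + c = (-2, -3)
Constraint values g_i(x) = a_i^T x - b_i:
  g_1((-2, 3)) = -3
  g_2((-2, 3)) = -3
Stationarity residual: grad f(x) + sum_i lambda_i a_i = (0, 0)
  -> stationarity OK
Primal feasibility (all g_i <= 0): OK
Dual feasibility (all lambda_i >= 0): OK
Complementary slackness (lambda_i * g_i(x) = 0 for all i): FAILS

Verdict: the first failing condition is complementary_slackness -> comp.

comp


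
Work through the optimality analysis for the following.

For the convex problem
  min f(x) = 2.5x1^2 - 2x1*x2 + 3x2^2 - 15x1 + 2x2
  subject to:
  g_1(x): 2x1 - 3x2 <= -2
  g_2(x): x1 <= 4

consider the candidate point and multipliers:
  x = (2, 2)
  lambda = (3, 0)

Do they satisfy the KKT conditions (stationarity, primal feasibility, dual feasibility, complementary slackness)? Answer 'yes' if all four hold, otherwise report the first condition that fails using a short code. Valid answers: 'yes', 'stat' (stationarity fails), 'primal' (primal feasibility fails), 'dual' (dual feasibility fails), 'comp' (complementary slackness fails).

Gradient of f: grad f(x) = Q x + c = (-9, 10)
Constraint values g_i(x) = a_i^T x - b_i:
  g_1((2, 2)) = 0
  g_2((2, 2)) = -2
Stationarity residual: grad f(x) + sum_i lambda_i a_i = (-3, 1)
  -> stationarity FAILS
Primal feasibility (all g_i <= 0): OK
Dual feasibility (all lambda_i >= 0): OK
Complementary slackness (lambda_i * g_i(x) = 0 for all i): OK

Verdict: the first failing condition is stationarity -> stat.

stat


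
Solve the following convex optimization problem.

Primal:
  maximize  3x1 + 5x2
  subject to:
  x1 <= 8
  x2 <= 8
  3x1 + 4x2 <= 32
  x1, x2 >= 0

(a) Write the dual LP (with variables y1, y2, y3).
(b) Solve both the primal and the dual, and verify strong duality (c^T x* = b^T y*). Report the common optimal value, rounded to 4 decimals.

The standard primal-dual pair for 'max c^T x s.t. A x <= b, x >= 0' is:
  Dual:  min b^T y  s.t.  A^T y >= c,  y >= 0.

So the dual LP is:
  minimize  8y1 + 8y2 + 32y3
  subject to:
    y1 + 3y3 >= 3
    y2 + 4y3 >= 5
    y1, y2, y3 >= 0

Solving the primal: x* = (0, 8).
  primal value c^T x* = 40.
Solving the dual: y* = (0, 0, 1.25).
  dual value b^T y* = 40.
Strong duality: c^T x* = b^T y*. Confirmed.

40


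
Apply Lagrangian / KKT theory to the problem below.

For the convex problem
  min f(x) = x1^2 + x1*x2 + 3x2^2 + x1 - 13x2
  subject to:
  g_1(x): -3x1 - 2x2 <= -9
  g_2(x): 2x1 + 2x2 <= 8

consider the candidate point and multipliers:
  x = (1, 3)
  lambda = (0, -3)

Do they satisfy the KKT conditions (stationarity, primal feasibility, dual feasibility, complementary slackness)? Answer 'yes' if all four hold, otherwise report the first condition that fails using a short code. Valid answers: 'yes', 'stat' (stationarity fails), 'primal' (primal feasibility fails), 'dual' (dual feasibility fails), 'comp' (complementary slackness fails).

Gradient of f: grad f(x) = Q x + c = (6, 6)
Constraint values g_i(x) = a_i^T x - b_i:
  g_1((1, 3)) = 0
  g_2((1, 3)) = 0
Stationarity residual: grad f(x) + sum_i lambda_i a_i = (0, 0)
  -> stationarity OK
Primal feasibility (all g_i <= 0): OK
Dual feasibility (all lambda_i >= 0): FAILS
Complementary slackness (lambda_i * g_i(x) = 0 for all i): OK

Verdict: the first failing condition is dual_feasibility -> dual.

dual


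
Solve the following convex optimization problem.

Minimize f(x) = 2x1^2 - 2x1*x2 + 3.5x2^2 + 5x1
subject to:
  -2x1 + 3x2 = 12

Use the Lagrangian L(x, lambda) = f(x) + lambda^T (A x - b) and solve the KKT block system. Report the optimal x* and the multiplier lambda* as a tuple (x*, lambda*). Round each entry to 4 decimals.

Form the Lagrangian:
  L(x, lambda) = (1/2) x^T Q x + c^T x + lambda^T (A x - b)
Stationarity (grad_x L = 0): Q x + c + A^T lambda = 0.
Primal feasibility: A x = b.

This gives the KKT block system:
  [ Q   A^T ] [ x     ]   [-c ]
  [ A    0  ] [ lambda ] = [ b ]

Solving the linear system:
  x*      = (-3.525, 1.65)
  lambda* = (-6.2)
  f(x*)   = 28.3875

x* = (-3.525, 1.65), lambda* = (-6.2)


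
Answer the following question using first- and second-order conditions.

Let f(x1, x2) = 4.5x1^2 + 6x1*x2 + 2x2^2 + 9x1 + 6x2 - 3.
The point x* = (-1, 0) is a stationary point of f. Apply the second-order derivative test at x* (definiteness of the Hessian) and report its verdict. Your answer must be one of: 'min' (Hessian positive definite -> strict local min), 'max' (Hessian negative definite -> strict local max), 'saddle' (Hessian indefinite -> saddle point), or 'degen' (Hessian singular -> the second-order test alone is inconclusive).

Compute the Hessian H = grad^2 f:
  H = [[9, 6], [6, 4]]
Verify stationarity: grad f(x*) = H x* + g = (0, 0).
Eigenvalues of H: 0, 13.
H has a zero eigenvalue (singular; positive semidefinite but not definite), so H is neither positive definite, negative definite, nor indefinite. The second-order test alone is inconclusive -> degen.
(Indeed, f is constant along the null direction of H through x*, so x* is not a strict local extremum.)

degen
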